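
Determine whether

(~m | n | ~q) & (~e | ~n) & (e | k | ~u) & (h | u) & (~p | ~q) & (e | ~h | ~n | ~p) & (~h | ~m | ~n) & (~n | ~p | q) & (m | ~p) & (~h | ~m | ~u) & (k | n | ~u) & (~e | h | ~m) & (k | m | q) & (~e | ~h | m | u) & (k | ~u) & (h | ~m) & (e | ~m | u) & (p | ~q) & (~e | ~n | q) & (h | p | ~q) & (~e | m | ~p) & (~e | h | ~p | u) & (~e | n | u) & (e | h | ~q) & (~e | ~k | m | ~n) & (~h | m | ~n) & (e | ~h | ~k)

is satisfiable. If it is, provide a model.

h: False, e: False, u: True, m: False, p: False, k: True, q: False, n: True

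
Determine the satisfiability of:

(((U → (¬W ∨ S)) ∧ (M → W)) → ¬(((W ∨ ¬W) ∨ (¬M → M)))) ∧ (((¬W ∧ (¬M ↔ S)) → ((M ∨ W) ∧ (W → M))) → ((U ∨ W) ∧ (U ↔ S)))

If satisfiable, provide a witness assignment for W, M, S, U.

W: False, M: True, S: True, U: True

  ((U → (¬W ∨ S)) ∧ (M → W)) → ¬(((W ∨ ¬W) ∨ (¬M → M))) = True
    (U → (¬W ∨ S)) ∧ (M → W) = False
      U → (¬W ∨ S) = True
        ¬W ∨ S = True
          ¬W = True
      M → W = False
    ¬(((W ∨ ¬W) ∨ (¬M → M))) = False
      (W ∨ ¬W) ∨ (¬M → M) = True
        W ∨ ¬W = True
          ¬W = True
        ¬M → M = True
          ¬M = False
  ((¬W ∧ (¬M ↔ S)) → ((M ∨ W) ∧ (W → M))) → ((U ∨ W) ∧ (U ↔ S)) = True
    (¬W ∧ (¬M ↔ S)) → ((M ∨ W) ∧ (W → M)) = True
      ¬W ∧ (¬M ↔ S) = False
        ¬W = True
        ¬M ↔ S = False
          ¬M = False
      (M ∨ W) ∧ (W → M) = True
        M ∨ W = True
        W → M = True
    (U ∨ W) ∧ (U ↔ S) = True
      U ∨ W = True
      U ↔ S = True
Both conjuncts True, so the formula holds.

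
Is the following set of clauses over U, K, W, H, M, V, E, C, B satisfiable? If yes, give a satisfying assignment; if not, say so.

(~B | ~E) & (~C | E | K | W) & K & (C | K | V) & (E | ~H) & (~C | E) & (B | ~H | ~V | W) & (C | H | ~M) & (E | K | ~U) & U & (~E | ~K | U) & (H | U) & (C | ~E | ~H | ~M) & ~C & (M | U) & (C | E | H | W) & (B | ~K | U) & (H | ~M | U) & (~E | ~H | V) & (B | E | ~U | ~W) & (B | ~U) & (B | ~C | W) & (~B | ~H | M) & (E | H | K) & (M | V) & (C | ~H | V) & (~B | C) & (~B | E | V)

UNSATISFIABLE

Case U = True:
  (K) forces K = True.
  (~C) forces C = False.
  (B | ~U) forces B = True.
  Clause (~B | C) is falsified — contradiction.
Case U = False:
  Clause (U) is falsified — contradiction.
Both cases fail, so the formula is unsatisfiable.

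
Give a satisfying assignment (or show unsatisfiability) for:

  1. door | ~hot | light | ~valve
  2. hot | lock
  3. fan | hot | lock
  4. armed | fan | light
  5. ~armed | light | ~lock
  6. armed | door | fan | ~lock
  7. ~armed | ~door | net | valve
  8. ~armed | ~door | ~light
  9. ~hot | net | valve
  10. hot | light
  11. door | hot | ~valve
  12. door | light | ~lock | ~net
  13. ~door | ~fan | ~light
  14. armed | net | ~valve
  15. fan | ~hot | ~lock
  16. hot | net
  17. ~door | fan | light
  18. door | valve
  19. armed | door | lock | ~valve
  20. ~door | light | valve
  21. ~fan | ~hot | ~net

valve: True, light: False, armed: True, fan: True, lock: False, door: True, hot: True, net: False

Set valve = True.
Set light = False.
  then (hot | light) forces hot = True.
  then (door | ~hot | light | ~valve) forces door = True.
  then (~door | fan | light) forces fan = True.
  then (~fan | ~hot | ~net) forces net = False.
  then (armed | net | ~valve) forces armed = True.
  then (~armed | light | ~lock) forces lock = False.
All clauses satisfied.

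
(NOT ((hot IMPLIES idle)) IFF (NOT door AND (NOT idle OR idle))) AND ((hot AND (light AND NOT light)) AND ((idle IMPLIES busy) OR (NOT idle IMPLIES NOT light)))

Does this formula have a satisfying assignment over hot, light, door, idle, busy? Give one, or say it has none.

Case light = True: the conjunct NOT light is False.
Case light = False: the conjunct light is False.
Both cases fail — unsatisfiable.

Unsatisfiable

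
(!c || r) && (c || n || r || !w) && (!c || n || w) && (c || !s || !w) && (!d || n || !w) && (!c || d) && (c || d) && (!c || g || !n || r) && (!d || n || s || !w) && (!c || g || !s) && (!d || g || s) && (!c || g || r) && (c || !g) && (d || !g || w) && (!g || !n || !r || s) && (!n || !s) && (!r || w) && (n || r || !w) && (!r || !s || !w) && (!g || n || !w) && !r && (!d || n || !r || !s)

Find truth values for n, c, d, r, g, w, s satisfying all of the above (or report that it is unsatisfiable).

n = False, c = False, d = True, r = False, g = False, w = False, s = True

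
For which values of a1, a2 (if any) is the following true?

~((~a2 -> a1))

a1: False; a2: False

  ~((~a2 -> a1)) = True
    ~a2 -> a1 = False
      ~a2 = True
The formula evaluates to True.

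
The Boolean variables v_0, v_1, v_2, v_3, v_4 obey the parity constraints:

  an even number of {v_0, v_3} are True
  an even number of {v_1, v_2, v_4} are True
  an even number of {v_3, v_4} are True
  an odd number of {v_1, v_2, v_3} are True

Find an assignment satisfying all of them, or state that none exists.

No satisfying assignment exists.

Adding constraints 2, 3, 4 mod 2: every variable appears an even number of times on the left, so the left side is 0.
But the right sides sum to 1 (mod 2). 0 ≠ 1 — the system is inconsistent.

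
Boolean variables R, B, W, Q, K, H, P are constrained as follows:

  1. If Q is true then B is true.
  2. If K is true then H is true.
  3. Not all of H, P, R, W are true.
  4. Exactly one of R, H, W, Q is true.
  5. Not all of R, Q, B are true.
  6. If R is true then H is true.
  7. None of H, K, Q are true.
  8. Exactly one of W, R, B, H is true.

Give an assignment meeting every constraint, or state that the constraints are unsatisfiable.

R = False; B = False; W = True; Q = False; K = False; H = False; P = False

  (1) Q=F ⇒ B: vacuous ✓
  (2) K=F ⇒ H: vacuous ✓
  (3) {H, P, R, W}: 1/4 true — not all ✓
  (4) {R, H, W, Q}: 1 true — exactly one ✓
  (5) {R, Q, B}: 0/3 true — not all ✓
  (6) R=F ⇒ H: vacuous ✓
  (7) {H, K, Q}: 0 true — none ✓
  (8) {W, R, B, H}: 1 true — exactly one ✓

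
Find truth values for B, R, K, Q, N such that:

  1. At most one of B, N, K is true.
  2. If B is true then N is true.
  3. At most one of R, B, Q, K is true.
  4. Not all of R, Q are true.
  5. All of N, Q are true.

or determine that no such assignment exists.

B: False, R: False, K: False, Q: True, N: True

  (1) {B, N, K}: 1 true — at most one ✓
  (2) B=F ⇒ N: vacuous ✓
  (3) {R, B, Q, K}: 1 true — at most one ✓
  (4) {R, Q}: 1/2 true — not all ✓
  (5) {N, Q}: all 2 true ✓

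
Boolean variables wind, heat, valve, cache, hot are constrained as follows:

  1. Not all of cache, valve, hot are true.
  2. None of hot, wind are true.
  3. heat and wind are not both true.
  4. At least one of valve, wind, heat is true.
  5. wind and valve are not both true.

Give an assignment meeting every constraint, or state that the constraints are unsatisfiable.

wind: False, heat: False, valve: True, cache: False, hot: False

  (1) {cache, valve, hot}: 1/3 true — not all ✓
  (2) {hot, wind}: 0 true — none ✓
  (3) heat=F, wind=F — not both ✓
  (4) {valve, wind, heat}: 1 true — at least one ✓
  (5) wind=F, valve=T — not both ✓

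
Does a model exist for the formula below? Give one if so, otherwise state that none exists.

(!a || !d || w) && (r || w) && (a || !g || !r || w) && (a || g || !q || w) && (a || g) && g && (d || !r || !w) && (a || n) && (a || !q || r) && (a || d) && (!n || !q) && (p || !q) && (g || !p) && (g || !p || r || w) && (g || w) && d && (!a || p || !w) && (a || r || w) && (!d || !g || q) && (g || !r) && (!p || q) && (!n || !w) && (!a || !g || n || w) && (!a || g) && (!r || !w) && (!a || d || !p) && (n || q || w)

Unit clause (g) forces g = True.
Unit clause (d) forces d = True.
In (!d || !g || q) only q is left, so q = True.
In (!n || !q) only !n is left, so n = False.
In (p || !q) only p is left, so p = True.
In (a || n) only a is left, so a = True.
In (!a || !g || n || w) only w is left, so w = True.
In (!r || !w) only !r is left, so r = False.
All clauses satisfied.

r = False; w = True; a = True; p = True; n = False; g = True; d = True; q = True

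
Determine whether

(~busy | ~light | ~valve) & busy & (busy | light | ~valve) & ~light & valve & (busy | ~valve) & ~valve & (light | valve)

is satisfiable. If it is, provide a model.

Unsatisfiable

Case valve = True:
  Clause (~valve) is falsified — contradiction.
Case valve = False:
  Clause (valve) is falsified — contradiction.
Both cases fail, so the formula is unsatisfiable.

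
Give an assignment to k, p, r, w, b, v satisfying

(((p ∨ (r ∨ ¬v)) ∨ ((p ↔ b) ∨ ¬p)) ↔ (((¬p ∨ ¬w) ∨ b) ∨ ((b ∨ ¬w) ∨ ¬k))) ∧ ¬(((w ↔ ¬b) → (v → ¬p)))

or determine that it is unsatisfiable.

k=F, p=T, r=T, w=F, b=T, v=T

  ((p ∨ (r ∨ ¬v)) ∨ ((p ↔ b) ∨ ¬p)) ↔ (((¬p ∨ ¬w) ∨ b) ∨ ((b ∨ ¬w) ∨ ¬k)) = True
    (p ∨ (r ∨ ¬v)) ∨ ((p ↔ b) ∨ ¬p) = True
      p ∨ (r ∨ ¬v) = True
        r ∨ ¬v = True
          ¬v = False
      (p ↔ b) ∨ ¬p = True
        p ↔ b = True
        ¬p = False
    ((¬p ∨ ¬w) ∨ b) ∨ ((b ∨ ¬w) ∨ ¬k) = True
      (¬p ∨ ¬w) ∨ b = True
        ¬p ∨ ¬w = True
          ¬p = False
          ¬w = True
      (b ∨ ¬w) ∨ ¬k = True
        b ∨ ¬w = True
          ¬w = True
        ¬k = True
  ¬(((w ↔ ¬b) → (v → ¬p))) = True
    (w ↔ ¬b) → (v → ¬p) = False
      w ↔ ¬b = True
        ¬b = False
      v → ¬p = False
        ¬p = False
Both conjuncts True, so the formula holds.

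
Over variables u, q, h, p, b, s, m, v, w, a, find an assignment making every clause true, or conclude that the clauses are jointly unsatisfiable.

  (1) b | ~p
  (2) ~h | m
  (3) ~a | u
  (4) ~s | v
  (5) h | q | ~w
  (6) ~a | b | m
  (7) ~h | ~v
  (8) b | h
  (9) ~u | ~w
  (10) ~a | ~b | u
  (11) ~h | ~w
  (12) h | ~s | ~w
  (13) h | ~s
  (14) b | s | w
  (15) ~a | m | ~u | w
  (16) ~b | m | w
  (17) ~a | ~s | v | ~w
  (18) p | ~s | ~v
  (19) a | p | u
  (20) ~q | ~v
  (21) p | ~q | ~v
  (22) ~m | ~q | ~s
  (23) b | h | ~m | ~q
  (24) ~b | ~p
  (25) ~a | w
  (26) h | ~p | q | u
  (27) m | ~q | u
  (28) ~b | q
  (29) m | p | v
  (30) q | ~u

u = True, q = True, h = True, p = False, b = True, s = False, m = True, v = False, w = False, a = False

Try u = False:
  (~a | u) forces a = False.
  (a | p | u) forces p = True.
  (b | ~p) forces b = True.
  clause (~b | ~p) is falsified — backtrack.
So u = True.
  then (~u | ~w) forces w = False.
  then (~a | w) forces a = False.
  then (q | ~u) forces q = True.
  then (~q | ~v) forces v = False.
  then (~s | v) forces s = False.
  then (b | s | w) forces b = True.
  then (~b | m | w) forces m = True.
  then (~b | ~p) forces p = False.
Set h = True.
All clauses satisfied.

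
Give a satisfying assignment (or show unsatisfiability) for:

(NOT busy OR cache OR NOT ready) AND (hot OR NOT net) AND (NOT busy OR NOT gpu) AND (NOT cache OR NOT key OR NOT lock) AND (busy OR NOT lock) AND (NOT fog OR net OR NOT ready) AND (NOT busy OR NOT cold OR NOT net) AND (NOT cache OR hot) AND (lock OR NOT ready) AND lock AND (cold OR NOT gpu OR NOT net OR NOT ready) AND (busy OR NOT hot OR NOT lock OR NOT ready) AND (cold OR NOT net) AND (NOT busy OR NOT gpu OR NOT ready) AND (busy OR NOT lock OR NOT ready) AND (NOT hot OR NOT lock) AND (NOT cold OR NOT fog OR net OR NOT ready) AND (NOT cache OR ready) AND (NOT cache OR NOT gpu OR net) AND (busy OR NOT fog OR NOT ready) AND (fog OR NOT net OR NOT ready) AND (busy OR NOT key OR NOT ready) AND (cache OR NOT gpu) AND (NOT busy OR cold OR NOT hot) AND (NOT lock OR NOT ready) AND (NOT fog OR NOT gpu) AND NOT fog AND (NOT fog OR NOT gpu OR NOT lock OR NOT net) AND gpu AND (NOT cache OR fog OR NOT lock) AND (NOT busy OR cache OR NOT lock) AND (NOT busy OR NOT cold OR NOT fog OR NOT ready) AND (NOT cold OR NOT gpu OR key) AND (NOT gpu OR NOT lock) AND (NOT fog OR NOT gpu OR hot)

Case busy = True:
  (NOT busy OR NOT gpu) forces gpu = False.
  Clause (gpu) is falsified — contradiction.
Case busy = False:
  (busy OR NOT lock) forces lock = False.
  Clause (lock) is falsified — contradiction.
Both cases fail, so the formula is unsatisfiable.

Unsatisfiable — no assignment works.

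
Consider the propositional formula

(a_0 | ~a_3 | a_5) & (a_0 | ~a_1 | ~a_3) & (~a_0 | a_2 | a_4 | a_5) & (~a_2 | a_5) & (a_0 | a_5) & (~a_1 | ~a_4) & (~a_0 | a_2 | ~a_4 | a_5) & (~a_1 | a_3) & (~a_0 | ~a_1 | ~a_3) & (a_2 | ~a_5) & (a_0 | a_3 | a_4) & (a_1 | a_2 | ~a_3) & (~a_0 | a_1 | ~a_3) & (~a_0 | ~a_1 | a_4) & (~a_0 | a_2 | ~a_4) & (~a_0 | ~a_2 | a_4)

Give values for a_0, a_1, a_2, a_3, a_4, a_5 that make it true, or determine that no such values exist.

Set a_0 = False.
  then (a_0 | a_5) forces a_5 = True.
  then (a_2 | ~a_5) forces a_2 = True.
Try a_1 = True:
  (a_0 | ~a_1 | ~a_3) forces a_3 = False.
  clause (~a_1 | a_3) is falsified — backtrack.
So a_1 = False.
Set a_3 = False.
  then (a_0 | a_3 | a_4) forces a_4 = True.
All clauses satisfied.

a_0=F, a_1=F, a_2=T, a_3=F, a_4=T, a_5=T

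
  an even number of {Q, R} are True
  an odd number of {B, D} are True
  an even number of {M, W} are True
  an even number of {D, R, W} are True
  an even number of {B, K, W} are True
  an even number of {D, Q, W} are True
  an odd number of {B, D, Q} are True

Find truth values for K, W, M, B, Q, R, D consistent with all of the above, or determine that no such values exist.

K=T, W=F, M=F, B=T, Q=F, R=F, D=F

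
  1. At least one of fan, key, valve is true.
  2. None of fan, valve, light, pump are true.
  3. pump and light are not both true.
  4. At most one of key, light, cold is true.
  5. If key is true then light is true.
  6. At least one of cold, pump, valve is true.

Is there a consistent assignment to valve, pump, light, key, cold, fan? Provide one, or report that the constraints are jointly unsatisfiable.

The formula is unsatisfiable.

Case valve = True:
  Constraint (2) is violated (valve=T) — contradiction.
Case valve = False:
  (2) forces fan = False.
  (1) with fan=F, valve=F forces key = True.
  (2) forces light = False.
  Constraint (5) is violated (key=T, light=F) — contradiction.
Both cases fail — unsatisfiable.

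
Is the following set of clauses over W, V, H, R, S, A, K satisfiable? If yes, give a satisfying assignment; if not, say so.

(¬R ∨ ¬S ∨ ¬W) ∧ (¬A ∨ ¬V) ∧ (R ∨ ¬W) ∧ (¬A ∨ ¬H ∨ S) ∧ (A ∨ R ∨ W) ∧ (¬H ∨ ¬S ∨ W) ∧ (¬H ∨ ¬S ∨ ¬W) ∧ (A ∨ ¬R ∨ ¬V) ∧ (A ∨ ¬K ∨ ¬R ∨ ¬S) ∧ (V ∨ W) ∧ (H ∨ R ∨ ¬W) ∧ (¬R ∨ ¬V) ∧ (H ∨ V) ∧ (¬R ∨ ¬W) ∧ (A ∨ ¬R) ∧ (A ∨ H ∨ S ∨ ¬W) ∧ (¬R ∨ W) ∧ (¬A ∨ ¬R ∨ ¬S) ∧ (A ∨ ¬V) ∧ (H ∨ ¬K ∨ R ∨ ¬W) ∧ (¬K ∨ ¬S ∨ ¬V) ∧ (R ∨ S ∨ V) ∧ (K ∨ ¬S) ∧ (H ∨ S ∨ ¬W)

UNSATISFIABLE

Case W = True:
  (R ∨ ¬W) forces R = True.
  Clause (¬R ∨ ¬W) is falsified — contradiction.
Case W = False:
  (V ∨ W) forces V = True.
  (¬A ∨ ¬V) forces A = False.
  Clause (A ∨ ¬V) is falsified — contradiction.
Both cases fail, so the formula is unsatisfiable.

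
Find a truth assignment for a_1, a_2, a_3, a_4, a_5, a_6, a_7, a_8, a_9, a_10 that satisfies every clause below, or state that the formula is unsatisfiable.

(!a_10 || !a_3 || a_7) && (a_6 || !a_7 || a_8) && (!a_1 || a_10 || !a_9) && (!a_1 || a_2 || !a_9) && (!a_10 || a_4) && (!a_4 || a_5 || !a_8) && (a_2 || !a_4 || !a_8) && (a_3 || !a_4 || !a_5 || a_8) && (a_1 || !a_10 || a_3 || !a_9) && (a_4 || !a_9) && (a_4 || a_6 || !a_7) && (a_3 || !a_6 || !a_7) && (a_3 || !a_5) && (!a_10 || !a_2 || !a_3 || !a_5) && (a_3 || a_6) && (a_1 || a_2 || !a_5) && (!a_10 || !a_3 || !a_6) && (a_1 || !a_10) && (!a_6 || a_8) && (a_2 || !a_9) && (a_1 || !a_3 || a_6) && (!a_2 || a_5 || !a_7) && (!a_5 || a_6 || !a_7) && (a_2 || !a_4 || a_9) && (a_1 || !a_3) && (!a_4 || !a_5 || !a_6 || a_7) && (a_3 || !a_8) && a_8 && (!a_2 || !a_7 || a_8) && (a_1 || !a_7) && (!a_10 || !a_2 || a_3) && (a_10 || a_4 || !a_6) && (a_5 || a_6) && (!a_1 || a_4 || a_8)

Unit clause (a_8) forces a_8 = True.
In (a_3 || !a_8) only a_3 is left, so a_3 = True.
In (a_1 || !a_3) only a_1 is left, so a_1 = True.
Set a_2 = True.
Set a_4 = True.
  then (!a_4 || a_5 || !a_8) forces a_5 = True.
  then (!a_10 || !a_2 || !a_3 || !a_5) forces a_10 = False.
  then (!a_1 || a_10 || !a_9) forces a_9 = False.
Set a_6 = False.
  then (!a_5 || a_6 || !a_7) forces a_7 = False.
All clauses satisfied.

a_1=T, a_2=T, a_3=T, a_4=T, a_5=T, a_6=F, a_7=F, a_8=T, a_9=F, a_10=F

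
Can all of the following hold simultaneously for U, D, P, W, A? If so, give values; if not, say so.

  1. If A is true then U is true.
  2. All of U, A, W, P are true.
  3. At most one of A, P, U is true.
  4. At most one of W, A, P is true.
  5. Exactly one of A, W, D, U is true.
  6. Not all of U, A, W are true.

Case U = True:
  (2) forces A = True.
  Constraint (3) is violated (A=T, U=T) — contradiction.
Case U = False:
  Constraint (2) is violated (U=F) — contradiction.
Both cases fail — unsatisfiable.

Unsatisfiable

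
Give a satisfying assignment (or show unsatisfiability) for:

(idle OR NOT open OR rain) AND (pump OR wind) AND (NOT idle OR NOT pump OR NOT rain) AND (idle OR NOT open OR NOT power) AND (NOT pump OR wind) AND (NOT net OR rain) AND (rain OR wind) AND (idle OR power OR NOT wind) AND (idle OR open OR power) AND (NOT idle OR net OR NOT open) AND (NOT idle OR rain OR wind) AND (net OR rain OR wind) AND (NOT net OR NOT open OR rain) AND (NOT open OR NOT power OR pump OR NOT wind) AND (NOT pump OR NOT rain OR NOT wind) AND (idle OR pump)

Set pump = True.
  then (NOT pump OR wind) forces wind = True.
  then (NOT pump OR NOT rain OR NOT wind) forces rain = False.
  then (NOT net OR rain) forces net = False.
Set power = True.
Try open = True:
  (idle OR NOT open OR rain) forces idle = True.
  clause (NOT idle OR net OR NOT open) is falsified — backtrack.
So open = False.
Set idle = False.
All clauses satisfied.

pump=T, wind=T, power=T, rain=F, net=F, open=F, idle=F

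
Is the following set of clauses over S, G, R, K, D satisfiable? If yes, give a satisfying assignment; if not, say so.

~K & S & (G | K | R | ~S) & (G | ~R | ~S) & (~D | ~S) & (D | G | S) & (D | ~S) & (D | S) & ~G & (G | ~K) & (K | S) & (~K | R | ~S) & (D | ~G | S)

Case S = True:
  (~K) forces K = False.
  (~D | ~S) forces D = False.
  Clause (D | ~S) is falsified — contradiction.
Case S = False:
  Clause (S) is falsified — contradiction.
Both cases fail, so the formula is unsatisfiable.

No satisfying assignment exists.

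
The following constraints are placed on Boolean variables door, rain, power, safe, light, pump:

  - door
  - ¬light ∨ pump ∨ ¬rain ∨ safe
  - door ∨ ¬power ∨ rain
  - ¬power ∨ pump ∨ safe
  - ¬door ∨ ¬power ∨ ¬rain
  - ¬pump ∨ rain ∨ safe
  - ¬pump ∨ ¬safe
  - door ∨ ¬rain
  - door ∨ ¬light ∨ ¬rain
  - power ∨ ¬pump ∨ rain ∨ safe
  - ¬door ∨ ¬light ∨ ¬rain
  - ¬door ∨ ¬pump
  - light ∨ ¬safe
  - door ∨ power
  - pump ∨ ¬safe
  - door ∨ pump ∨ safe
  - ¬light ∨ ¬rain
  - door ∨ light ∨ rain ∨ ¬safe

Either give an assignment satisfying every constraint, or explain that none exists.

door: True, rain: False, power: False, safe: False, light: True, pump: False

Unit clause (door) forces door = True.
In (¬door ∨ ¬pump) only ¬pump is left, so pump = False.
In (pump ∨ ¬safe) only ¬safe is left, so safe = False.
In (¬power ∨ pump ∨ safe) only ¬power is left, so power = False.
Set rain = False.
Set light = True.
All clauses satisfied.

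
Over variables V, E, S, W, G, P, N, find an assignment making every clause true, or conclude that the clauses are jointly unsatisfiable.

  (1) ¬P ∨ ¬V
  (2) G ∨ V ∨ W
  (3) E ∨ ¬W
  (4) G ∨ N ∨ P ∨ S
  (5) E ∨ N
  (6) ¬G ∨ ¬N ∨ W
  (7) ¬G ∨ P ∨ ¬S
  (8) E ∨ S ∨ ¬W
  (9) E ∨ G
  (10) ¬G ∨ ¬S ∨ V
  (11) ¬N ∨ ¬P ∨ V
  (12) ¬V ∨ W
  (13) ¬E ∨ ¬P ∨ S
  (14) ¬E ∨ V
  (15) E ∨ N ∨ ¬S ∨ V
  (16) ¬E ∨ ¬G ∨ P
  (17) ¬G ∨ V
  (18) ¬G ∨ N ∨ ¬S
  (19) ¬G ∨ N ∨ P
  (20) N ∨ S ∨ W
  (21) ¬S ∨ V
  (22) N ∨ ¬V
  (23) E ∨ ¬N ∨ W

V=T, E=T, S=F, W=T, G=F, P=F, N=T

Try V = False:
  (¬E ∨ V) forces E = False.
  (E ∨ ¬W) forces W = False.
  (G ∨ V ∨ W) forces G = True.
  clause (¬G ∨ V) is falsified — backtrack.
So V = True.
  then (¬P ∨ ¬V) forces P = False.
  then (¬V ∨ W) forces W = True.
  then (N ∨ ¬V) forces N = True.
  then (E ∨ ¬W) forces E = True.
  then (¬E ∨ ¬G ∨ P) forces G = False.
Set S = False.
All clauses satisfied.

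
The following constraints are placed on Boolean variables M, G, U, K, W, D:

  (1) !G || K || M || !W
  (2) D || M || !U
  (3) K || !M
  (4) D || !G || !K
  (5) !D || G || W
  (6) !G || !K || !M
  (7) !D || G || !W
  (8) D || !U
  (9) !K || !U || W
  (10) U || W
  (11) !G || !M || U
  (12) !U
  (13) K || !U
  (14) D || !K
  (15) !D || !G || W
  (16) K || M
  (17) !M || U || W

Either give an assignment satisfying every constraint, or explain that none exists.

Unit clause (!U) forces U = False.
In (U || W) only W is left, so W = True.
Try M = True:
  (K || !M) forces K = True.
  (!G || !K || !M) forces G = False.
  (!D || G || !W) forces D = False.
  clause (D || !K) is falsified — backtrack.
So M = False.
  then (K || M) forces K = True.
  then (D || !K) forces D = True.
  then (!D || G || !W) forces G = True.
All clauses satisfied.

M = False, G = True, U = False, K = True, W = True, D = True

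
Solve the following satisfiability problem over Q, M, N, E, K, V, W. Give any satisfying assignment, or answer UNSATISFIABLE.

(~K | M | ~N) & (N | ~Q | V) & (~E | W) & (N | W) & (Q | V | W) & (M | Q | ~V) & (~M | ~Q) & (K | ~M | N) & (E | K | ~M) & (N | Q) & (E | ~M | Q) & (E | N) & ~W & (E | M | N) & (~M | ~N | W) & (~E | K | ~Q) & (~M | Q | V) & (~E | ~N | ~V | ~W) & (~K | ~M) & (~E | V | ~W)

Q=T, M=F, N=T, E=F, K=F, V=T, W=F

Unit clause (~W) forces W = False.
In (~E | W) only ~E is left, so E = False.
In (N | W) only N is left, so N = True.
In (~M | ~N | W) only ~M is left, so M = False.
In (~K | M | ~N) only ~K is left, so K = False.
Try Q = False:
  (Q | V | W) forces V = True.
  clause (M | Q | ~V) is falsified — backtrack.
So Q = True.
Set V = True.
All clauses satisfied.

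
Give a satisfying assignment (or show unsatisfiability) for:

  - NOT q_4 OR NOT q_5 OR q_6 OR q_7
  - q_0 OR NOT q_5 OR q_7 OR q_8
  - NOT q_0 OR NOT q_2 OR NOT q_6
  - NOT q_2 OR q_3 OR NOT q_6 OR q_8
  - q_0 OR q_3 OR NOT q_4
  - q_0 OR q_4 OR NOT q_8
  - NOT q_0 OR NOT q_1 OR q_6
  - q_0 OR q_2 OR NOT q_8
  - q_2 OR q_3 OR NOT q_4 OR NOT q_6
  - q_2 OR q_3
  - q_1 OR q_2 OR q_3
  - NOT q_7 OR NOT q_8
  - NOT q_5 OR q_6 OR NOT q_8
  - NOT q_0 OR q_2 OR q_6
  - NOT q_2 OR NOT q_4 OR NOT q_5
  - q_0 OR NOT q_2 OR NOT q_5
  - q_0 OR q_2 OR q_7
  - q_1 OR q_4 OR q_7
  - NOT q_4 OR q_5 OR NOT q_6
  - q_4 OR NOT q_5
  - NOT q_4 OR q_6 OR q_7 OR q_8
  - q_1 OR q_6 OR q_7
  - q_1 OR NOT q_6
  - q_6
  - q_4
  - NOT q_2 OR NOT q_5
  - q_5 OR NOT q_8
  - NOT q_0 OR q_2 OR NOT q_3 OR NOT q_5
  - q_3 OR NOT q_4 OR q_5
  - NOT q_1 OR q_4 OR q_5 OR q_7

q_0: False; q_1: True; q_2: False; q_3: True; q_4: True; q_5: True; q_6: True; q_7: True; q_8: False

Unit clause (q_6) forces q_6 = True.
Unit clause (q_4) forces q_4 = True.
In (NOT q_4 OR q_5 OR NOT q_6) only q_5 is left, so q_5 = True.
In (q_1 OR NOT q_6) only q_1 is left, so q_1 = True.
In (NOT q_2 OR NOT q_5) only NOT q_2 is left, so q_2 = False.
In (q_2 OR q_3 OR NOT q_4 OR NOT q_6) only q_3 is left, so q_3 = True.
In (NOT q_0 OR q_2 OR NOT q_3 OR NOT q_5) only NOT q_0 is left, so q_0 = False.
In (q_0 OR q_2 OR NOT q_8) only NOT q_8 is left, so q_8 = False.
In (q_0 OR q_2 OR q_7) only q_7 is left, so q_7 = True.
All clauses satisfied.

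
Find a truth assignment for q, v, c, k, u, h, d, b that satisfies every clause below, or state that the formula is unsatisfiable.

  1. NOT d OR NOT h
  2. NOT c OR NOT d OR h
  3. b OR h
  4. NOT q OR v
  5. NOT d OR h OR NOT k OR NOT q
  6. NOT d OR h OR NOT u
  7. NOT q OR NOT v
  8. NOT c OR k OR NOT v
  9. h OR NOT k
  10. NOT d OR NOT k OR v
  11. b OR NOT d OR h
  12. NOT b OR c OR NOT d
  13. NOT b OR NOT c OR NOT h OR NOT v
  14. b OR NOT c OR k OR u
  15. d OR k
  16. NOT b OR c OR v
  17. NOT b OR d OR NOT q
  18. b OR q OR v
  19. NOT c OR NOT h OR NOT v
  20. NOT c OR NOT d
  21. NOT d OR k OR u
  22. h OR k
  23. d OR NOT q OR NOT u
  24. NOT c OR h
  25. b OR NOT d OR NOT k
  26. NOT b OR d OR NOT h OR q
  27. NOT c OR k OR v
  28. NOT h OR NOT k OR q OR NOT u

Try q = True:
  (NOT q OR v) forces v = True.
  clause (NOT q OR NOT v) is falsified — backtrack.
So q = False.
Set v = True.
Set c = False.
Try k = False:
  (d OR k) forces d = True.
  (NOT d OR NOT h) forces h = False.
  clause (h OR k) is falsified — backtrack.
So k = True.
  then (h OR NOT k) forces h = True.
  then (NOT h OR NOT k OR q OR NOT u) forces u = False.
  then (NOT d OR NOT h) forces d = False.
  then (NOT b OR d OR NOT h OR q) forces b = False.
All clauses satisfied.

q: False; v: True; c: False; k: True; u: False; h: True; d: False; b: False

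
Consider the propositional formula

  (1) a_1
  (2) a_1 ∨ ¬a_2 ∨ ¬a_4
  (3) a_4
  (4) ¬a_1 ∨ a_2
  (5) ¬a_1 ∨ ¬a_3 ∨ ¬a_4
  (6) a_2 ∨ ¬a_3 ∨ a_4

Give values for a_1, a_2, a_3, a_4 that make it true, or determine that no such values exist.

a_1: True; a_2: True; a_3: False; a_4: True

Unit clause (a_1) forces a_1 = True.
Unit clause (a_4) forces a_4 = True.
In (¬a_1 ∨ a_2) only a_2 is left, so a_2 = True.
In (¬a_1 ∨ ¬a_3 ∨ ¬a_4) only ¬a_3 is left, so a_3 = False.
All clauses satisfied.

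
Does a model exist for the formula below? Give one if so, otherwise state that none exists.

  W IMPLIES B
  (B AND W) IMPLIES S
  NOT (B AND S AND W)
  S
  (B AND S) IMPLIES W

B: False, S: True, W: False

Unit clause (S) forces S = True.
Try B = True:
  (NOT B OR NOT S OR W) forces W = True.
  clause (NOT B OR NOT S OR NOT W) is falsified — backtrack.
So B = False.
  then (B OR NOT W) forces W = False.
Check each clause:
  (S): S holds.
  (NOT B OR NOT S OR W): NOT B holds.
  (B OR NOT W): NOT W holds.
  (NOT B OR S OR NOT W): NOT B holds.
  (NOT B OR NOT S OR NOT W): NOT B holds.
All clauses satisfied.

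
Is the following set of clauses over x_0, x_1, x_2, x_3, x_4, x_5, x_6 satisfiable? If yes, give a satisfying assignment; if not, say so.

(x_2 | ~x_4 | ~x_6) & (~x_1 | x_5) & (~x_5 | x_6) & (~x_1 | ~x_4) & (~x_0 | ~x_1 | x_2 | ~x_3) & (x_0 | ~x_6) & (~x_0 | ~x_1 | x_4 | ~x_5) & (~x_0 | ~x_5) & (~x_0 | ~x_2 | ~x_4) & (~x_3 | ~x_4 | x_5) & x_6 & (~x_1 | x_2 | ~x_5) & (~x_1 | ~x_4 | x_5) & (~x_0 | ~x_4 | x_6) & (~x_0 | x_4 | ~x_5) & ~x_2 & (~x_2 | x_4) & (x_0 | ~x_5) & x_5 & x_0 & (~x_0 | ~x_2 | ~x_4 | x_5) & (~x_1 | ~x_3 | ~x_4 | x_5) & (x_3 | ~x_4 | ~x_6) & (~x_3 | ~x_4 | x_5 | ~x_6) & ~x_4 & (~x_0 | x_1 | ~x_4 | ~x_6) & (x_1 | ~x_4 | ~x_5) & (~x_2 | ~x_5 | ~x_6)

Unsatisfiable — no assignment works.

Case x_0 = True:
  (~x_0 | ~x_5) forces x_5 = False.
  Clause (x_5) is falsified — contradiction.
Case x_0 = False:
  Clause (x_0) is falsified — contradiction.
Both cases fail, so the formula is unsatisfiable.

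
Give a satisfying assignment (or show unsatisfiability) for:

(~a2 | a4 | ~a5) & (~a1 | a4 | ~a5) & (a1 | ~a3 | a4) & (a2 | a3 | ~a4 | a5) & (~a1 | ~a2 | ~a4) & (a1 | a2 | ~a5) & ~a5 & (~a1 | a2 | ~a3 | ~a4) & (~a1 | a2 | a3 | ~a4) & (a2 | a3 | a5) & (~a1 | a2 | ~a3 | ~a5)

a1: False, a2: False, a3: True, a4: True, a5: False

Unit clause (~a5) forces a5 = False.
Set a1 = False.
Set a2 = False.
  then (a2 | a3 | a5) forces a3 = True.
  then (a1 | ~a3 | a4) forces a4 = True.
All clauses satisfied.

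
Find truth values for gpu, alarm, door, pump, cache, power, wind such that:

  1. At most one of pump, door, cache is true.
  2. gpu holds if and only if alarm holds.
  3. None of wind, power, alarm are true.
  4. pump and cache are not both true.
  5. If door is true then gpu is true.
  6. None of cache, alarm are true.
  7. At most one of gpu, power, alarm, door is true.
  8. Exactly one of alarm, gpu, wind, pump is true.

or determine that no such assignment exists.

gpu=F; alarm=F; door=F; pump=T; cache=F; power=F; wind=F

  (1) {pump, door, cache}: 1 true — at most one ✓
  (2) gpu=F, alarm=F — same ✓
  (3) {wind, power, alarm}: 0 true — none ✓
  (4) pump=T, cache=F — not both ✓
  (5) door=F ⇒ gpu: vacuous ✓
  (6) {cache, alarm}: 0 true — none ✓
  (7) {gpu, power, alarm, door}: 0 true — at most one ✓
  (8) {alarm, gpu, wind, pump}: 1 true — exactly one ✓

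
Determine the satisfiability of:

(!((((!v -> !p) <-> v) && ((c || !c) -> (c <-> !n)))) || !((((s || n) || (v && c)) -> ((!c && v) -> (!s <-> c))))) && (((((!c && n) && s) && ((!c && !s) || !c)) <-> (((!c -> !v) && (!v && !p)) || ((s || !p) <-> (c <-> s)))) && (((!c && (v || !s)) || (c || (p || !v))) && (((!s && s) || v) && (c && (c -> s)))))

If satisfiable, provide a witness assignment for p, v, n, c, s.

Case c = True: the formula simplifies to !((((!v -> !p) <-> v) && !n)) && (!(((!v && !p) || ((s || !p) <-> s))) && (((!s && s) || v) && s)).
  s = True: the conjunct !(((!v && !p) || ((s || !p) <-> s))) becomes !(((!v && !p) || True)) = False.
  s = False: the conjunct s is False.
Case c = False: the conjunct c is False.
Both cases fail — unsatisfiable.

The formula is unsatisfiable.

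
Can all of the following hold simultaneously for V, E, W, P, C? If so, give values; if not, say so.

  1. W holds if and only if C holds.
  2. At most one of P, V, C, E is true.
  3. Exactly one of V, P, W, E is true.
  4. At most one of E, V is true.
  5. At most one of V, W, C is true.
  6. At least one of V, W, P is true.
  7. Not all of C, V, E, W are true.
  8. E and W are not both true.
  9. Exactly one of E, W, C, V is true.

V=T, E=F, W=F, P=F, C=F

  (1) W=F, C=F — same ✓
  (2) {P, V, C, E}: 1 true — at most one ✓
  (3) {V, P, W, E}: 1 true — exactly one ✓
  (4) {E, V}: 1 true — at most one ✓
  (5) {V, W, C}: 1 true — at most one ✓
  (6) {V, W, P}: 1 true — at least one ✓
  (7) {C, V, E, W}: 1/4 true — not all ✓
  (8) E=F, W=F — not both ✓
  (9) {E, W, C, V}: 1 true — exactly one ✓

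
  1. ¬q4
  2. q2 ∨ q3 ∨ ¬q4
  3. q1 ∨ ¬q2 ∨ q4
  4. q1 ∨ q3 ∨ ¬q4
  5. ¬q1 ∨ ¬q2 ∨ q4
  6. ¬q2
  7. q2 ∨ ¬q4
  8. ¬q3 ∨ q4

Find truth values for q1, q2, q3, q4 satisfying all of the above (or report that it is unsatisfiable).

q1 = False, q2 = False, q3 = False, q4 = False

Unit clause (¬q4) forces q4 = False.
Unit clause (¬q2) forces q2 = False.
In (¬q3 ∨ q4) only ¬q3 is left, so q3 = False.
Set q1 = False.
Check each clause:
  (¬q4): ¬q4 holds.
  (q2 ∨ q3 ∨ ¬q4): ¬q4 holds.
  (q1 ∨ ¬q2 ∨ q4): ¬q2 holds.
  (q1 ∨ q3 ∨ ¬q4): ¬q4 holds.
  (¬q1 ∨ ¬q2 ∨ q4): ¬q1 holds.
  (¬q2): ¬q2 holds.
  (q2 ∨ ¬q4): ¬q4 holds.
  (¬q3 ∨ q4): ¬q3 holds.
All clauses satisfied.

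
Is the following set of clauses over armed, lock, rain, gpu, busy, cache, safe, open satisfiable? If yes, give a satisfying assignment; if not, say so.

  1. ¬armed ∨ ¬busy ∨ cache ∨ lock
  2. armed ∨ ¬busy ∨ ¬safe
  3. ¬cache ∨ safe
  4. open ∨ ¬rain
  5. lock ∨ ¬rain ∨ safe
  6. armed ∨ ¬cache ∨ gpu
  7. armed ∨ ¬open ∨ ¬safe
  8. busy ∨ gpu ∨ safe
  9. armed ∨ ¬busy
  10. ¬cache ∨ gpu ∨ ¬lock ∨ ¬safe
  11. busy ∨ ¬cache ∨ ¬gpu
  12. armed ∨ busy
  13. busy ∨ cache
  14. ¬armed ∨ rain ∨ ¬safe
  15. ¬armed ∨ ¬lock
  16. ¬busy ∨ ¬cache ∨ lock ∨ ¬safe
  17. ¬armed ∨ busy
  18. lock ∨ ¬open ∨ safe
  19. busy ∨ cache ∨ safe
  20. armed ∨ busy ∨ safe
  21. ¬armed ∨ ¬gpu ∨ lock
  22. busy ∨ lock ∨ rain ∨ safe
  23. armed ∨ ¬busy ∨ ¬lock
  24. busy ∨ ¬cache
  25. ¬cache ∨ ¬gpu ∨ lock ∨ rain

Case armed = True:
  (¬armed ∨ ¬lock) forces lock = False.
  (¬armed ∨ busy) forces busy = True.
  (¬armed ∨ ¬busy ∨ cache ∨ lock) forces cache = True.
  (¬cache ∨ safe) forces safe = True.
  Clause (¬busy ∨ ¬cache ∨ lock ∨ ¬safe) is falsified — contradiction.
Case armed = False:
  (armed ∨ ¬busy) forces busy = False.
  Clause (armed ∨ busy) is falsified — contradiction.
Both cases fail, so the formula is unsatisfiable.

The formula is unsatisfiable.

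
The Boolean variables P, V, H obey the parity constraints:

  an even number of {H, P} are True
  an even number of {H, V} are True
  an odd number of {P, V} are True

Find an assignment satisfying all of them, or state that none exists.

Adding constraints 1, 2, 3 mod 2: every variable appears an even number of times on the left, so the left side is 0.
But the right sides sum to 1 (mod 2). 0 ≠ 1 — the system is inconsistent.

No satisfying assignment exists.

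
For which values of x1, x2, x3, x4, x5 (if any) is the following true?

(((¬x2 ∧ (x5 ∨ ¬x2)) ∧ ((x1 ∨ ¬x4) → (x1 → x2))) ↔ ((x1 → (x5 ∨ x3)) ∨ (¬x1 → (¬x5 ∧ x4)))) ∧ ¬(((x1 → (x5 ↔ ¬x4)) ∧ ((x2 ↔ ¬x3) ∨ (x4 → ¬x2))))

No satisfying assignment exists.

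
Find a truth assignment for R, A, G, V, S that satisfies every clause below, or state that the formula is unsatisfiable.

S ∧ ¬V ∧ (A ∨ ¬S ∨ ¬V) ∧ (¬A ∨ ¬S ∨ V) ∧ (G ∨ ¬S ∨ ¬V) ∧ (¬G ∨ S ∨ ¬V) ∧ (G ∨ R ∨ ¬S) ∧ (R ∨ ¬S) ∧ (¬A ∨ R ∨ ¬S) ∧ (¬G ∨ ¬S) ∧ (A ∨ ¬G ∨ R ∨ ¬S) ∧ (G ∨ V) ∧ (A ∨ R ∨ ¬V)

The formula is unsatisfiable.

Case G = True:
  (S) forces S = True.
  Clause (¬G ∨ ¬S) is falsified — contradiction.
Case G = False:
  (S) forces S = True.
  (¬V) forces V = False.
  Clause (G ∨ V) is falsified — contradiction.
Both cases fail, so the formula is unsatisfiable.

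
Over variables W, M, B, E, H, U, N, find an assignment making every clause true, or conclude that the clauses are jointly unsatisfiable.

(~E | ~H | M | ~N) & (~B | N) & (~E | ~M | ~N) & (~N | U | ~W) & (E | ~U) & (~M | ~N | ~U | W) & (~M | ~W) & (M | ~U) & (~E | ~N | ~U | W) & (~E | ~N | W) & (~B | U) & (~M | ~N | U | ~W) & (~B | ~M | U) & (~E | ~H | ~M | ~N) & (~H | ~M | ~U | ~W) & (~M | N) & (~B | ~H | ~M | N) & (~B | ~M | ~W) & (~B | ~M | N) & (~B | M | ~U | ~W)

W = False, M = False, B = False, E = False, H = False, U = False, N = True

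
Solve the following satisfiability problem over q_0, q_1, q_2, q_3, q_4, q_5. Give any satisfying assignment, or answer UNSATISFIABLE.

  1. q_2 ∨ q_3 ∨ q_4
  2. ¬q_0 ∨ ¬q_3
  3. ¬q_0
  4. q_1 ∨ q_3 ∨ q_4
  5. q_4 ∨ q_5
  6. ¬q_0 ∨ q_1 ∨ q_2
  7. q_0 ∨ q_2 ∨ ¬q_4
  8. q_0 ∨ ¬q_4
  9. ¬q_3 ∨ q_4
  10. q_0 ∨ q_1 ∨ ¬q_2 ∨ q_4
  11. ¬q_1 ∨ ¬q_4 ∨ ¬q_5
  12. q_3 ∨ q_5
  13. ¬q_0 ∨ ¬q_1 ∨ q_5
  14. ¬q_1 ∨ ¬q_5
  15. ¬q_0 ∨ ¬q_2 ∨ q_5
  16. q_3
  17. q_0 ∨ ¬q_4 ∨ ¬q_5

Case q_3 = True:
  (¬q_0 ∨ ¬q_3) forces q_0 = False.
  (q_0 ∨ ¬q_4) forces q_4 = False.
  Clause (¬q_3 ∨ q_4) is falsified — contradiction.
Case q_3 = False:
  Clause (q_3) is falsified — contradiction.
Both cases fail, so the formula is unsatisfiable.

Unsatisfiable — no assignment works.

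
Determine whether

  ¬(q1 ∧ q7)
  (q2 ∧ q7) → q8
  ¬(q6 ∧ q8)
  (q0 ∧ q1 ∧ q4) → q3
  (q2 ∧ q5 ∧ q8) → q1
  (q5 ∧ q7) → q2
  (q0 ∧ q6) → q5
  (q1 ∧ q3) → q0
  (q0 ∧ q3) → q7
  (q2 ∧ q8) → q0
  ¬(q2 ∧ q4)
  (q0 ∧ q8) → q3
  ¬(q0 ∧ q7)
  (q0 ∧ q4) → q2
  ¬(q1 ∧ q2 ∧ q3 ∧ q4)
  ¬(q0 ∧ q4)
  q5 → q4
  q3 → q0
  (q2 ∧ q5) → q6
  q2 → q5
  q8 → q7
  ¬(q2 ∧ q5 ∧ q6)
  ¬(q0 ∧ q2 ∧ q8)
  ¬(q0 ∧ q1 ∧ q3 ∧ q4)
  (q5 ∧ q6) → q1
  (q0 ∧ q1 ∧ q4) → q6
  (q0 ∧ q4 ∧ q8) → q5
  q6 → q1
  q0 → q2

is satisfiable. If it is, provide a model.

q0 = False; q1 = True; q2 = False; q3 = False; q4 = True; q5 = False; q6 = False; q7 = False; q8 = False

Set q0 = False.
  then (q0 ∨ ¬q3) forces q3 = False.
Set q1 = True.
  then (¬q1 ∨ ¬q7) forces q7 = False.
  then (q7 ∨ ¬q8) forces q8 = False.
Try q2 = True:
  (¬q2 ∨ ¬q4) forces q4 = False.
  (q4 ∨ ¬q5) forces q5 = False.
  clause (¬q2 ∨ q5) is falsified — backtrack.
So q2 = False.
Set q4 = True.
Set q5 = False.
Set q6 = False.
All clauses satisfied.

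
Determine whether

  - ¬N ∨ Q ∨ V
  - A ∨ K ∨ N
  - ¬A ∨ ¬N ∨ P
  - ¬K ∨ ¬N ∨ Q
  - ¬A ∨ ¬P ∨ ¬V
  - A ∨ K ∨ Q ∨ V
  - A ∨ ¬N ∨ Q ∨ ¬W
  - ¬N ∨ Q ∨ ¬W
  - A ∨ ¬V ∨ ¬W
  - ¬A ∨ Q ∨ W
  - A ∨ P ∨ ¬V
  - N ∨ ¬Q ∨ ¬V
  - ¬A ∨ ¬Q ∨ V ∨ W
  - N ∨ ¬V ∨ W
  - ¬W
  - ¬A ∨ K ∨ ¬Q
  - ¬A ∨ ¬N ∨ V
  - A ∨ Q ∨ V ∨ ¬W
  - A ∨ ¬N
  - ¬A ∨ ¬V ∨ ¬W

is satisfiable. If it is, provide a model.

Unit clause (¬W) forces W = False.
Set P = True.
Set A = False.
  then (A ∨ ¬N) forces N = False.
  then (A ∨ K ∨ N) forces K = True.
  then (N ∨ ¬V ∨ W) forces V = False.
Set Q = False.
All clauses satisfied.

P: True, A: False, W: False, Q: False, V: False, N: False, K: True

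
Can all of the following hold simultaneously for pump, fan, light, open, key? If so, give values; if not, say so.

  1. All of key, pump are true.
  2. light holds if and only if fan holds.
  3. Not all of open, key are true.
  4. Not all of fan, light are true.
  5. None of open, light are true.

pump: True, fan: False, light: False, open: False, key: True

  (1) {key, pump}: all 2 true ✓
  (2) light=F, fan=F — same ✓
  (3) {open, key}: 1/2 true — not all ✓
  (4) {fan, light}: 0/2 true — not all ✓
  (5) {open, light}: 0 true — none ✓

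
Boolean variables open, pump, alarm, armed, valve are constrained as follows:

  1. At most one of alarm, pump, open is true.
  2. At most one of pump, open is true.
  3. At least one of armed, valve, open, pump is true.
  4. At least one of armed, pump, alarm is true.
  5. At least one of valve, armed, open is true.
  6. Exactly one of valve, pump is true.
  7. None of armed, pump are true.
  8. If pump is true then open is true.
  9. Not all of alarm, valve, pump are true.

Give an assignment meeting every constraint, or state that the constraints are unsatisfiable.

open = False, pump = False, alarm = True, armed = False, valve = True

  (1) {alarm, pump, open}: 1 true — at most one ✓
  (2) {pump, open}: 0 true — at most one ✓
  (3) {armed, valve, open, pump}: 1 true — at least one ✓
  (4) {armed, pump, alarm}: 1 true — at least one ✓
  (5) {valve, armed, open}: 1 true — at least one ✓
  (6) {valve, pump}: 1 true — exactly one ✓
  (7) {armed, pump}: 0 true — none ✓
  (8) pump=F ⇒ open: vacuous ✓
  (9) {alarm, valve, pump}: 2/3 true — not all ✓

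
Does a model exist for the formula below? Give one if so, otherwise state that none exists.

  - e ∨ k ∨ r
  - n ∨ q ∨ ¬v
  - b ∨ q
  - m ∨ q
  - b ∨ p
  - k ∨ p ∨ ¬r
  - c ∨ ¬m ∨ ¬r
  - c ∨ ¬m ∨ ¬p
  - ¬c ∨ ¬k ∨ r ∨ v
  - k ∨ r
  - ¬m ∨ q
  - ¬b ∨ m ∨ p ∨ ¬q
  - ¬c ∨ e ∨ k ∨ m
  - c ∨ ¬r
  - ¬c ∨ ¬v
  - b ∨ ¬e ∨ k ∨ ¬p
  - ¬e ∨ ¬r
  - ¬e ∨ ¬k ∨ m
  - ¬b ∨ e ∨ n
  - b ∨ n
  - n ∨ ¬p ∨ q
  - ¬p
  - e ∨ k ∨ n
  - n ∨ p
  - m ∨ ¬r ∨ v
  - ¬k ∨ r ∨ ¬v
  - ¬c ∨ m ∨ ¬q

Unit clause (¬p) forces p = False.
In (n ∨ p) only n is left, so n = True.
In (b ∨ p) only b is left, so b = True.
Try q = False:
  (m ∨ q) forces m = True.
  clause (¬m ∨ q) is falsified — backtrack.
So q = True.
  then (¬b ∨ m ∨ p ∨ ¬q) forces m = True.
Try v = True:
  (¬c ∨ ¬v) forces c = False.
  (c ∨ ¬m ∨ ¬r) forces r = False.
  (k ∨ r) forces k = True.
  clause (¬k ∨ r ∨ ¬v) is falsified — backtrack.
So v = False.
Try k = False:
  (k ∨ p ∨ ¬r) forces r = False.
  clause (k ∨ r) is falsified — backtrack.
So k = True.
Set e = True.
  then (¬e ∨ ¬r) forces r = False.
  then (¬c ∨ ¬k ∨ r ∨ v) forces c = False.
All clauses satisfied.

q = True, v = False, b = True, m = True, k = True, e = True, r = False, p = False, c = False, n = True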